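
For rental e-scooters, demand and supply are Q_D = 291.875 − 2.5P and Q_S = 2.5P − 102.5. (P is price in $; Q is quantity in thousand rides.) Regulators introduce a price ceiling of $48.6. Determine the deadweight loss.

In inverse form: demand P = 116.75 − 0.4Q, supply P = 41 + 0.4Q.
Competitive equilibrium: 116.75 − 0.4Q = 41 + 0.4Q → Q* = 94.6875, P* = 78.875.
At the ceiling P = 48.6, quantity supplied = (48.6 − 41)/0.4 = 19.
Willingness to pay at Q' = 19: 116.75 − 0.4·19 = 109.15.
ΔQ = 94.6875 − 19 = 75.6875; wedge = 109.15 − 48.6 = 60.55.
DWL = ½ × 75.6875 × 60.55 = $2291.44 thousand.

$2291.44 thousand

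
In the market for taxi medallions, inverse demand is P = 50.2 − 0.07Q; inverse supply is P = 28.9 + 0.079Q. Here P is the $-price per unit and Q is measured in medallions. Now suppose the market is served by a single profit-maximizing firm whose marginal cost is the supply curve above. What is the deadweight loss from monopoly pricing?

$155.54

Competitive equilibrium: 50.2 − 0.07Q = 28.9 + 0.079Q → Q* = 142.953, P* = 40.1933.
Marginal revenue: MR = 50.2 − 0.14Q. Set MR = MC: 50.2 − 0.14Q = 28.9 + 0.079Q → Q_m = 97.2603.
Price P_m = 50.2 − 0.07·97.2603 = 43.3918; MC(Q_m) = 28.9 + 0.079·97.2603 = 36.5836.
Competitive Q* = 142.953, so ΔQ = 45.6927; wedge = 43.3918 − 36.5836 = 6.8082.
The triangle = ½ × 45.6927 × 6.8082 = $155.54.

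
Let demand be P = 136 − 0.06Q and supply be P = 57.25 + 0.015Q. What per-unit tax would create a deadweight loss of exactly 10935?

40.5

Competitive equilibrium: 136 − 0.06Q = 57.25 + 0.015Q → Q* = 1050, P* = 73.
A tax t gives ΔQ = t/0.075 and wedge t, so DWL = t²/0.15.
t²/0.15 = 10935 → t² = 1640.25 → t = 40.5.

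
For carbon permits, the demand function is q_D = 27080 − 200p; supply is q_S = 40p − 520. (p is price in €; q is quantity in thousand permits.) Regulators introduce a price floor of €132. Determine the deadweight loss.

In inverse form: demand p = 135.4 − 0.005q, supply p = 13 + 0.025q.
Competitive equilibrium: 135.4 − 0.005q = 13 + 0.025q → q* = 4080, p* = 115.
At the floor p = 132, quantity demanded = (135.4 − 132)/0.005 = 680.
Sellers' marginal cost at q' = 680: 13 + 0.025·680 = 30.
Δq = 4080 − 680 = 3400; wedge = 132 − 30 = 102.
Welfare loss = ½ × 3400 × 102 = €173400 thousand.

€173400 thousand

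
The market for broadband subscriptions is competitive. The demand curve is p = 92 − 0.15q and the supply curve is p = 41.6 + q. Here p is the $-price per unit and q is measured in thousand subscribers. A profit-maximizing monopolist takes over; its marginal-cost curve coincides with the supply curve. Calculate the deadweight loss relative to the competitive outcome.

Competitive equilibrium: 92 − 0.15q = 41.6 + q → q* = 43.8261, p* = 85.4261.
Marginal revenue: MR = 92 − 0.3q. Set MR = MC: 92 − 0.3q = 41.6 + q → q_m = 38.7692.
Price p_m = 92 − 0.15·38.7692 = 86.1846; MC(q_m) = 41.6 + 1·38.7692 = 80.3692.
Competitive q* = 43.8261, so Δq = 5.0569; wedge = 86.1846 − 80.3692 = 5.8154.
Welfare loss = ½ × 5.0569 × 5.8154 = $14.70 thousand.

$14.70 thousand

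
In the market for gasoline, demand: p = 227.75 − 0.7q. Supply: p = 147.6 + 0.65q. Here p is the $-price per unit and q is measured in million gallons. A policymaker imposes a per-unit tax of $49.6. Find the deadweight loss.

$911.17 million

Competitive equilibrium: 227.75 − 0.7q = 147.6 + 0.65q → q* = 59.3704, p* = 186.1907.
With the tax, the buyer price exceeds the seller price by 49.6: (227.75 − 0.7q) − (147.6 + 0.65q) = 49.6 → q' = 22.6296.
Δq = 59.3704 − 22.6296 = 36.7408; the wedge equals the tax, 49.6.
The triangle = ½ × 36.7408 × 49.6 = $911.17 million.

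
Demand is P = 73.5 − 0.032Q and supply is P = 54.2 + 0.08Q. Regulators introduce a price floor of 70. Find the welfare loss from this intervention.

221.89

Competitive equilibrium: 73.5 − 0.032Q = 54.2 + 0.08Q → Q* = 172.3214, P* = 67.9857.
At the floor P = 70, quantity demanded = (73.5 − 70)/0.032 = 109.375.
Sellers' marginal cost at Q' = 109.375: 54.2 + 0.08·109.375 = 62.95.
ΔQ = 172.3214 − 109.375 = 62.9464; wedge = 70 − 62.95 = 7.05.
The triangle = ½ × 62.9464 × 7.05 = 221.89.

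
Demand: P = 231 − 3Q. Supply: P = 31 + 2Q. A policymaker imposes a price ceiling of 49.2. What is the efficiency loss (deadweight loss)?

Competitive equilibrium: 231 − 3Q = 31 + 2Q → Q* = 40, P* = 111.
At the ceiling P = 49.2, quantity supplied = (49.2 − 31)/2 = 9.1.
Willingness to pay at Q' = 9.1: 231 − 3·9.1 = 203.7.
ΔQ = 40 − 9.1 = 30.9; wedge = 203.7 − 49.2 = 154.5.
Deadweight loss = ½ × 30.9 × 154.5 = 2387.025.

2387.025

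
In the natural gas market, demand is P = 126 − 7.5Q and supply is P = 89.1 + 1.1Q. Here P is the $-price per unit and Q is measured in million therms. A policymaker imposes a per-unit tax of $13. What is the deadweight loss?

$9.83 million

Competitive equilibrium: 126 − 7.5Q = 89.1 + 1.1Q → Q* = 4.2907, P* = 93.8198.
With the tax, the buyer price exceeds the seller price by 13: (126 − 7.5Q) − (89.1 + 1.1Q) = 13 → Q' = 2.7791.
ΔQ = 4.2907 − 2.7791 = 1.5116; the wedge equals the tax, 13.
The triangle = ½ × 1.5116 × 13 = $9.83 million.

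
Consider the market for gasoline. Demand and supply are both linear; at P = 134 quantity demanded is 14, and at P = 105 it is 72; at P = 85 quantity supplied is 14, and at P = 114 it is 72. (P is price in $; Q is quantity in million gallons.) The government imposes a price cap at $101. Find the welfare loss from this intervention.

Demand slope = (105 − 134)/(72 − 14) = −0.5, so P = 141 − 0.5Q.
Supply slope = (114 − 85)/(72 − 14) = 0.5, so P = 78 + 0.5Q.
Competitive equilibrium: 141 − 0.5Q = 78 + 0.5Q → Q* = 63, P* = 109.5.
At the ceiling P = 101, quantity supplied = (101 − 78)/0.5 = 46.
Willingness to pay at Q' = 46: 141 − 0.5·46 = 118.
ΔQ = 63 − 46 = 17; wedge = 118 − 101 = 17.
The triangle = ½ × 17 × 17 = $144.50 million.

$144.50 million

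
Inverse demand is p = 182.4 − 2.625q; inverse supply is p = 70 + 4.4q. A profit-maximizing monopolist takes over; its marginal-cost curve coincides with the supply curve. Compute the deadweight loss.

Competitive equilibrium: 182.4 − 2.625q = 70 + 4.4q → q* = 16, p* = 140.4.
Marginal revenue: MR = 182.4 − 5.25q. Set MR = MC: 182.4 − 5.25q = 70 + 4.4q → q_m = 11.6477.
Price p_m = 182.4 − 2.625·11.6477 = 151.8248; MC(q_m) = 70 + 4.4·11.6477 = 121.2499.
Competitive q* = 16, so Δq = 4.3523; wedge = 151.8248 − 121.2499 = 30.5749.
DWL = ½ × 4.3523 × 30.5749 = 66.54.

66.54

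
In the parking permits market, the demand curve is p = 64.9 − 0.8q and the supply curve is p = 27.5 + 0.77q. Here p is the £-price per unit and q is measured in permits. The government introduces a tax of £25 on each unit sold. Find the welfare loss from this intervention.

£199.04

Competitive equilibrium: 64.9 − 0.8q = 27.5 + 0.77q → q* = 23.82166, p* = 45.84268.
With the tax, the buyer price exceeds the seller price by 25: (64.9 − 0.8q) − (27.5 + 0.77q) = 25 → q' = 7.89809.
Δq = 23.82166 − 7.89809 = 15.92357; the wedge equals the tax, 25.
The triangle = ½ × 15.92357 × 25 = £199.04.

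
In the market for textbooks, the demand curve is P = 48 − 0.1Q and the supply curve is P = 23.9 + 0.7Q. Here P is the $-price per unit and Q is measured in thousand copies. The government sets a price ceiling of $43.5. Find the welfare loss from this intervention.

Competitive equilibrium: 48 − 0.1Q = 23.9 + 0.7Q → Q* = 30.125, P* = 44.9875.
At the ceiling P = 43.5, quantity supplied = (43.5 − 23.9)/0.7 = 28.
Willingness to pay at Q' = 28: 48 − 0.1·28 = 45.2.
ΔQ = 30.125 − 28 = 2.125; wedge = 45.2 − 43.5 = 1.7.
DWL = ½ × 2.125 × 1.7 = $1.81 thousand.

$1.81 thousand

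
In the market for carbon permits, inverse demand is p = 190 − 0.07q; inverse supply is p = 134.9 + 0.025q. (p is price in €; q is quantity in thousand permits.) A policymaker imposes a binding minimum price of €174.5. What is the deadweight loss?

€6107.24 thousand

Competitive equilibrium: 190 − 0.07q = 134.9 + 0.025q → q* = 580, p* = 149.4.
At the floor p = 174.5, quantity demanded = (190 − 174.5)/0.07 = 221.4286.
Sellers' marginal cost at q' = 221.4286: 134.9 + 0.025·221.4286 = 140.4357.
Δq = 580 − 221.4286 = 358.5714; wedge = 174.5 − 140.4357 = 34.0643.
Deadweight loss = ½ × 358.5714 × 34.0643 = €6107.24 thousand.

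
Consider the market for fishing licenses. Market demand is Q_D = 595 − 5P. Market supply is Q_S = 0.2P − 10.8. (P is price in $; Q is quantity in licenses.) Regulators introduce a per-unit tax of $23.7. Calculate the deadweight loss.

In inverse form: demand P = 119 − 0.2Q, supply P = 54 + 5Q.
Competitive equilibrium: 119 − 0.2Q = 54 + 5Q → Q* = 12.5, P* = 116.5.
With the tax, the buyer price exceeds the seller price by 23.7: (119 − 0.2Q) − (54 + 5Q) = 23.7 → Q' = 7.9423.
ΔQ = 12.5 − 7.9423 = 4.5577; the wedge equals the tax, 23.7.
DWL = ½ × 4.5577 × 23.7 = $54.01.

$54.01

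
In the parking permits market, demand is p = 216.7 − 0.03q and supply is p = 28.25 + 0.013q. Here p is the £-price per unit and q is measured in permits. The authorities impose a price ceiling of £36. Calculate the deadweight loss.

£308242.44

Competitive equilibrium: 216.7 − 0.03q = 28.25 + 0.013q → q* = 4382.55814, p* = 85.223256.
At the ceiling p = 36, quantity supplied = (36 − 28.25)/0.013 = 596.153846.
Willingness to pay at q' = 596.153846: 216.7 − 0.03·596.153846 = 198.815385.
Δq = 4382.55814 − 596.153846 = 3786.404294; wedge = 198.815385 − 36 = 162.815385.
DWL = ½ × 3786.404294 × 162.815385 = £308242.44.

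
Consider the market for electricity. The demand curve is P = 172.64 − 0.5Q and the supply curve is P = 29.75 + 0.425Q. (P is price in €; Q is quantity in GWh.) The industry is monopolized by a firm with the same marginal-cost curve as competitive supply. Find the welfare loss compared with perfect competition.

Competitive equilibrium: 172.64 − 0.5Q = 29.75 + 0.425Q → Q* = 154.4757, P* = 95.4022.
Marginal revenue: MR = 172.64 − Q. Set MR = MC: 172.64 − Q = 29.75 + 0.425Q → Q_m = 100.2737.
Price P_m = 172.64 − 0.5·100.2737 = 122.5032; MC(Q_m) = 29.75 + 0.425·100.2737 = 72.3663.
Competitive Q* = 154.4757, so ΔQ = 54.202; wedge = 122.5032 − 72.3663 = 50.1369.
Deadweight loss = ½ × 54.202 × 50.1369 = €1358.76.

€1358.76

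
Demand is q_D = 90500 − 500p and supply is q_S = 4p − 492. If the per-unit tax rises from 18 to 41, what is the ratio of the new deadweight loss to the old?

5.188

In inverse form: demand p = 181 − 0.002q, supply p = 123 + 0.25q.
Competitive equilibrium: 181 − 0.002q = 123 + 0.25q → q* = 230.1587, p* = 180.5397.
For a per-unit tax t: Δq = t/0.252, so DWL = ½·t·(t/0.252) = t²/0.504.
At t = 18: DWL = 642.857. At t = 41: DWL = 3335.317.
Ratio = (41/18)² = 5.188.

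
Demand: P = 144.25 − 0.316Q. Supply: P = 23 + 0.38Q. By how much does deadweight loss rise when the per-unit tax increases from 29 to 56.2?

1664.83

Competitive equilibrium: 144.25 − 0.316Q = 23 + 0.38Q → Q* = 174.2098, P* = 89.1997.
For a per-unit tax t: ΔQ = t/0.696, so DWL = ½·t·(t/0.696) = t²/1.392.
At t = 29: DWL = 604.167. At t = 56.2: DWL = 2268.994.
Increase = 2268.994 − 604.167 = 1664.83.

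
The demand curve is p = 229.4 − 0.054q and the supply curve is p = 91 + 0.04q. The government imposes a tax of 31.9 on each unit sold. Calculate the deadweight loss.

Competitive equilibrium: 229.4 − 0.054q = 91 + 0.04q → q* = 1472.3404, p* = 149.8936.
With the tax, the buyer price exceeds the seller price by 31.9: (229.4 − 0.054q) − (91 + 0.04q) = 31.9 → q' = 1132.9787.
Δq = 1472.3404 − 1132.9787 = 339.3617; the wedge equals the tax, 31.9.
Welfare loss = ½ × 339.3617 × 31.9 = 5412.82.

5412.82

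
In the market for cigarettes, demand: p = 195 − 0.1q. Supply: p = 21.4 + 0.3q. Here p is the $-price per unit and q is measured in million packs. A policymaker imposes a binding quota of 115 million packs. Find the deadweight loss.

$20352.20 million

Competitive equilibrium: 195 − 0.1q = 21.4 + 0.3q → q* = 434, p* = 151.6.
At q = 115: demand price = 195 − 0.1·115 = 183.5; supply price = 21.4 + 0.3·115 = 55.9.
Δq = 434 − 115 = 319; wedge = 183.5 − 55.9 = 127.6.
DWL = ½ × 319 × 127.6 = $20352.20 million.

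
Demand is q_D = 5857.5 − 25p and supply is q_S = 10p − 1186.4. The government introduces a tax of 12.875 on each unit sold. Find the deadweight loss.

592.02

In inverse form: demand p = 234.3 − 0.04q, supply p = 118.64 + 0.1q.
Competitive equilibrium: 234.3 − 0.04q = 118.64 + 0.1q → q* = 826.1429, p* = 201.2543.
With the tax, the buyer price exceeds the seller price by 12.875: (234.3 − 0.04q) − (118.64 + 0.1q) = 12.875 → q' = 734.1786.
Δq = 826.1429 − 734.1786 = 91.9643; the wedge equals the tax, 12.875.
DWL = ½ × 91.9643 × 12.875 = 592.02.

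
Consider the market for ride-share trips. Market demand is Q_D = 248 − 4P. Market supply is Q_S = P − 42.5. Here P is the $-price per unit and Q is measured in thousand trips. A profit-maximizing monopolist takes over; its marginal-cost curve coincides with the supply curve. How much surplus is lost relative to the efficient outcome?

$4.225 thousand

In inverse form: demand P = 62 − 0.25Q, supply P = 42.5 + Q.
Competitive equilibrium: 62 − 0.25Q = 42.5 + Q → Q* = 15.6, P* = 58.1.
Marginal revenue: MR = 62 − 0.5Q. Set MR = MC: 62 − 0.5Q = 42.5 + Q → Q_m = 13.
Price P_m = 62 − 0.25·13 = 58.75; MC(Q_m) = 42.5 + 1·13 = 55.5.
Competitive Q* = 15.6, so ΔQ = 2.6; wedge = 58.75 − 55.5 = 3.25.
Deadweight loss = ½ × 2.6 × 3.25 = $4.225 thousand.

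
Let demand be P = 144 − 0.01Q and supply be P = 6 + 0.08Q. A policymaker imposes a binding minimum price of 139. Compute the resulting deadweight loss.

48050

Competitive equilibrium: 144 − 0.01Q = 6 + 0.08Q → Q* = 1533.3333, P* = 128.6667.
At the floor P = 139, quantity demanded = (144 − 139)/0.01 = 500.
Sellers' marginal cost at Q' = 500: 6 + 0.08·500 = 46.
ΔQ = 1533.3333 − 500 = 1033.3333; wedge = 139 − 46 = 93.
Deadweight loss = ½ × 1033.3333 × 93 = 48050.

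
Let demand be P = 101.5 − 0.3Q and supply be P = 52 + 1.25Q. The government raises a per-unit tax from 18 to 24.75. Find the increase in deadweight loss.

Competitive equilibrium: 101.5 − 0.3Q = 52 + 1.25Q → Q* = 31.9355, P* = 91.9194.
For a per-unit tax t: ΔQ = t/1.55, so DWL = ½·t·(t/1.55) = t²/3.1.
At t = 18: DWL = 104.5161. At t = 24.75: DWL = 197.6008.
Increase = 197.6008 − 104.5161 = 93.08.

93.08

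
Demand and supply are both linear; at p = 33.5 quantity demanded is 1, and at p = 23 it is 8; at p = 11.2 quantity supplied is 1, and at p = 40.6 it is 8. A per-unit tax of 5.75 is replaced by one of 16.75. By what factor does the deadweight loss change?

Demand slope = (23 − 33.5)/(8 − 1) = −1.5, so p = 35 − 1.5q.
Supply slope = (40.6 − 11.2)/(8 − 1) = 4.2, so p = 7 + 4.2q.
Competitive equilibrium: 35 − 1.5q = 7 + 4.2q → q* = 4.9123, p* = 27.6316.
For a per-unit tax t: Δq = t/5.7, so DWL = ½·t·(t/5.7) = t²/11.4.
At t = 5.75: DWL = 2.900. At t = 16.75: DWL = 24.611.
Ratio = (16.75/5.75)² = 8.486.

8.486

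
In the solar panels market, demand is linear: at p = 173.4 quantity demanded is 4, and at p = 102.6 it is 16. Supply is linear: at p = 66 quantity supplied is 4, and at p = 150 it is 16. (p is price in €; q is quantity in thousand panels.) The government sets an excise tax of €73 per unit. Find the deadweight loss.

Demand slope = (102.6 − 173.4)/(16 − 4) = −5.9, so p = 197 − 5.9q.
Supply slope = (150 − 66)/(16 − 4) = 7, so p = 38 + 7q.
Competitive equilibrium: 197 − 5.9q = 38 + 7q → q* = 12.3256, p* = 124.2791.
With the tax, the buyer price exceeds the seller price by 73: (197 − 5.9q) − (38 + 7q) = 73 → q' = 6.6667.
Δq = 12.3256 − 6.6667 = 5.6589; the wedge equals the tax, 73.
DWL = ½ × 5.6589 × 73 = €206.55 thousand.

€206.55 thousand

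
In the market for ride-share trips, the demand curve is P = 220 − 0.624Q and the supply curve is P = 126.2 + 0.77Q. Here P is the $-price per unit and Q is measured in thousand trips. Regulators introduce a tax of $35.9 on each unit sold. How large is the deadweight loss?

Competitive equilibrium: 220 − 0.624Q = 126.2 + 0.77Q → Q* = 67.2884, P* = 178.0121.
With the tax, the buyer price exceeds the seller price by 35.9: (220 − 0.624Q) − (126.2 + 0.77Q) = 35.9 → Q' = 41.5352.
ΔQ = 67.2884 − 41.5352 = 25.7532; the wedge equals the tax, 35.9.
Welfare loss = ½ × 25.7532 × 35.9 = $462.27 thousand.

$462.27 thousand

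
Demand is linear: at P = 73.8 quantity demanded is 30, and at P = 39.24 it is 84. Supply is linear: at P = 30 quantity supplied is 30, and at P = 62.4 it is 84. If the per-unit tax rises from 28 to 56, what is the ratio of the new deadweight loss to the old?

Demand slope = (39.24 − 73.8)/(84 − 30) = −0.64, so P = 93 − 0.64Q.
Supply slope = (62.4 − 30)/(84 − 30) = 0.6, so P = 12 + 0.6Q.
Competitive equilibrium: 93 − 0.64Q = 12 + 0.6Q → Q* = 65.3226, P* = 51.1935.
For a per-unit tax t: ΔQ = t/1.24, so DWL = ½·t·(t/1.24) = t²/2.48.
At t = 28: DWL = 316.129. At t = 56: DWL = 1264.516.
Ratio = (56/28)² = 4.

4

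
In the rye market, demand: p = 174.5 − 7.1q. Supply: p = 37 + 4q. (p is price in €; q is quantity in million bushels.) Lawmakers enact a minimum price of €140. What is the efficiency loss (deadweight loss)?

€314.54 million

Competitive equilibrium: 174.5 − 7.1q = 37 + 4q → q* = 12.3874, p* = 86.5495.
At the floor p = 140, quantity demanded = (174.5 − 140)/7.1 = 4.8592.
Sellers' marginal cost at q' = 4.8592: 37 + 4·4.8592 = 56.4368.
Δq = 12.3874 − 4.8592 = 7.5282; wedge = 140 − 56.4368 = 83.5632.
The triangle = ½ × 7.5282 × 83.5632 = €314.54 million.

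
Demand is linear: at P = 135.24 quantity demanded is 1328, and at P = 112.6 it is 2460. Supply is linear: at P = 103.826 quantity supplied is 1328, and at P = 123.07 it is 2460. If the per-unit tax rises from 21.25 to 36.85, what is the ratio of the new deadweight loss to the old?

Demand slope = (112.6 − 135.24)/(2460 − 1328) = −0.02, so P = 161.8 − 0.02Q.
Supply slope = (123.07 − 103.826)/(2460 − 1328) = 0.017, so P = 81.25 + 0.017Q.
Competitive equilibrium: 161.8 − 0.02Q = 81.25 + 0.017Q → Q* = 2177.027, P* = 118.2595.
For a per-unit tax t: ΔQ = t/0.037, so DWL = ½·t·(t/0.037) = t²/0.074.
At t = 21.25: DWL = 6102.196. At t = 36.85: DWL = 18350.304.
Ratio = (36.85/21.25)² = 3.007.

3.007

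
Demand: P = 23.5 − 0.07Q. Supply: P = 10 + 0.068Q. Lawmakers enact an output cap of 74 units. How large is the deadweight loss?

39.17

Competitive equilibrium: 23.5 − 0.07Q = 10 + 0.068Q → Q* = 97.8261, P* = 16.6522.
At Q = 74: demand price = 23.5 − 0.07·74 = 18.32; supply price = 10 + 0.068·74 = 15.032.
ΔQ = 97.8261 − 74 = 23.8261; wedge = 18.32 − 15.032 = 3.288.
The triangle = ½ × 23.8261 × 3.288 = 39.17.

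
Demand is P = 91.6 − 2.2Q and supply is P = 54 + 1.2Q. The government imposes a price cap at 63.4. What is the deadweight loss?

17.69

Competitive equilibrium: 91.6 − 2.2Q = 54 + 1.2Q → Q* = 11.0588, P* = 67.2706.
At the ceiling P = 63.4, quantity supplied = (63.4 − 54)/1.2 = 7.8333.
Willingness to pay at Q' = 7.8333: 91.6 − 2.2·7.8333 = 74.3667.
ΔQ = 11.0588 − 7.8333 = 3.2255; wedge = 74.3667 − 63.4 = 10.9667.
The triangle = ½ × 3.2255 × 10.9667 = 17.69.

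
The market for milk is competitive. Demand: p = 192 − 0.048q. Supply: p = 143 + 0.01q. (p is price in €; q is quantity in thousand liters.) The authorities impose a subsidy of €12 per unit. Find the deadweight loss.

Competitive equilibrium: 192 − 0.048q = 143 + 0.01q → q* = 844.8276, p* = 151.4483.
The subsidy lowers effective supply by 12: p = 131 + 0.01q.
New quantity: 192 − 0.048q = 131 + 0.01q → q' = 1051.7241.
Overproduction Δq = 1051.7241 − 844.8276 = 206.8965; wedge = subsidy = 12.
The triangle = ½ × 206.8965 × 12 = €1241.38 thousand.

€1241.38 thousand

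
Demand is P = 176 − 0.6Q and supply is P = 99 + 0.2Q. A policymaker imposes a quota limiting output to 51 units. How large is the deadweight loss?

819.025

Competitive equilibrium: 176 − 0.6Q = 99 + 0.2Q → Q* = 96.25, P* = 118.25.
At Q = 51: demand price = 176 − 0.6·51 = 145.4; supply price = 99 + 0.2·51 = 109.2.
ΔQ = 96.25 − 51 = 45.25; wedge = 145.4 − 109.2 = 36.2.
Deadweight loss = ½ × 45.25 × 36.2 = 819.025.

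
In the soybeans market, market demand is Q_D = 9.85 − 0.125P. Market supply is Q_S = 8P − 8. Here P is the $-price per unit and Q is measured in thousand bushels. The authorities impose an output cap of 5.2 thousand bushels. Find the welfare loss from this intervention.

$77.77 thousand

In inverse form: demand P = 78.8 − 8Q, supply P = 1 + 0.125Q.
Competitive equilibrium: 78.8 − 8Q = 1 + 0.125Q → Q* = 9.5754, P* = 2.1969.
At Q = 5.2: demand price = 78.8 − 8·5.2 = 37.2; supply price = 1 + 0.125·5.2 = 1.65.
ΔQ = 9.5754 − 5.2 = 4.3754; wedge = 37.2 − 1.65 = 35.55.
DWL = ½ × 4.3754 × 35.55 = $77.77 thousand.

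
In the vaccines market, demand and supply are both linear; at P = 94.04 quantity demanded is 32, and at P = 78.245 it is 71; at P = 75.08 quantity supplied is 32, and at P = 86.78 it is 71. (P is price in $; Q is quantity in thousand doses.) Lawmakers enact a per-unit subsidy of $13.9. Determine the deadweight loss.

$137.03 thousand

Demand slope = (78.245 − 94.04)/(71 − 32) = −0.405, so P = 107 − 0.405Q.
Supply slope = (86.78 − 75.08)/(71 − 32) = 0.3, so P = 65.48 + 0.3Q.
Competitive equilibrium: 107 − 0.405Q = 65.48 + 0.3Q → Q* = 58.8936, P* = 83.1481.
The subsidy lowers effective supply by 13.9: P = 51.58 + 0.3Q.
New quantity: 107 − 0.405Q = 51.58 + 0.3Q → Q' = 78.6099.
Overproduction ΔQ = 78.6099 − 58.8936 = 19.7163; wedge = subsidy = 13.9.
Deadweight loss = ½ × 19.7163 × 13.9 = $137.03 thousand.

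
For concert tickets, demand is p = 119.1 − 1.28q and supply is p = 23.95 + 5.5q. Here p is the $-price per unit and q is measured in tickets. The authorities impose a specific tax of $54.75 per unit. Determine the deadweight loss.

$221.06

Competitive equilibrium: 119.1 − 1.28q = 23.95 + 5.5q → q* = 14.0339, p* = 101.1366.
With the tax, the buyer price exceeds the seller price by 54.75: (119.1 − 1.28q) − (23.95 + 5.5q) = 54.75 → q' = 5.9587.
Δq = 14.0339 − 5.9587 = 8.0752; the wedge equals the tax, 54.75.
Deadweight loss = ½ × 8.0752 × 54.75 = $221.06.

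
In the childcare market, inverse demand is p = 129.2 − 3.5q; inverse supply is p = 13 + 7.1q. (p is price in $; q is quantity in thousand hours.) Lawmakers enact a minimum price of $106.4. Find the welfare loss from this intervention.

$104.86 thousand

Competitive equilibrium: 129.2 − 3.5q = 13 + 7.1q → q* = 10.9623, p* = 90.8321.
At the floor p = 106.4, quantity demanded = (129.2 − 106.4)/3.5 = 6.5143.
Sellers' marginal cost at q' = 6.5143: 13 + 7.1·6.5143 = 59.2515.
Δq = 10.9623 − 6.5143 = 4.448; wedge = 106.4 − 59.2515 = 47.1485.
Deadweight loss = ½ × 4.448 × 47.1485 = $104.86 thousand.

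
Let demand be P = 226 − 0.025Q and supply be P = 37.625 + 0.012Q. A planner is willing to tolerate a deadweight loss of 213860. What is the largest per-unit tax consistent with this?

Competitive equilibrium: 226 − 0.025Q = 37.625 + 0.012Q → Q* = 5091.2162, P* = 98.7196.
A tax t gives ΔQ = t/0.037 and wedge t, so DWL = t²/0.074.
t²/0.074 = 213860 → t² = 15825.64 → t = 125.8.

125.8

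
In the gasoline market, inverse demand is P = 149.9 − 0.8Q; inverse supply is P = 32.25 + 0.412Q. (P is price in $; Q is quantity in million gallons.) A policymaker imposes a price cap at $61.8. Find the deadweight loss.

Competitive equilibrium: 149.9 − 0.8Q = 32.25 + 0.412Q → Q* = 97.071, P* = 72.2432.
At the ceiling P = 61.8, quantity supplied = (61.8 − 32.25)/0.412 = 71.7233.
Willingness to pay at Q' = 71.7233: 149.9 − 0.8·71.7233 = 92.5214.
ΔQ = 97.071 − 71.7233 = 25.3477; wedge = 92.5214 − 61.8 = 30.7214.
Deadweight loss = ½ × 25.3477 × 30.7214 = $389.36 million.

$389.36 million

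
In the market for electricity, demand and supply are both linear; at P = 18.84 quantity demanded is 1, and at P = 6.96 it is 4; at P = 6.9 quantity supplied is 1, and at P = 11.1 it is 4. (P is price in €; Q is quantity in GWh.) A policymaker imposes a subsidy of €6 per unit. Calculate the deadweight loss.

€3.36

Demand slope = (6.96 − 18.84)/(4 − 1) = −3.96, so P = 22.8 − 3.96Q.
Supply slope = (11.1 − 6.9)/(4 − 1) = 1.4, so P = 5.5 + 1.4Q.
Competitive equilibrium: 22.8 − 3.96Q = 5.5 + 1.4Q → Q* = 3.2276, P* = 10.0187.
The subsidy lowers effective supply by 6: P = 1.4Q − 0.5.
New quantity: 22.8 − 3.96Q = 1.4Q − 0.5 → Q' = 4.347.
Overproduction ΔQ = 4.347 − 3.2276 = 1.1194; wedge = subsidy = 6.
The triangle = ½ × 1.1194 × 6 = €3.36.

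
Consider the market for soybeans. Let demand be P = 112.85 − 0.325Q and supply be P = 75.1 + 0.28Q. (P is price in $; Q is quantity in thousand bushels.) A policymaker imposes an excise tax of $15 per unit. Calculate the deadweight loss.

$185.95 thousand

Competitive equilibrium: 112.85 − 0.325Q = 75.1 + 0.28Q → Q* = 62.3967, P* = 92.5711.
With the tax, the buyer price exceeds the seller price by 15: (112.85 − 0.325Q) − (75.1 + 0.28Q) = 15 → Q' = 37.6033.
ΔQ = 62.3967 − 37.6033 = 24.7934; the wedge equals the tax, 15.
DWL = ½ × 24.7934 × 15 = $185.95 thousand.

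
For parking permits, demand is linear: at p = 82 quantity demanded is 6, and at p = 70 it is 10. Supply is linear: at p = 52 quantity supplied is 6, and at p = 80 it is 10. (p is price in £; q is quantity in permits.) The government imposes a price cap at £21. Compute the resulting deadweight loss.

£275.92

Demand slope = (70 − 82)/(10 − 6) = −3, so p = 100 − 3q.
Supply slope = (80 − 52)/(10 − 6) = 7, so p = 10 + 7q.
Competitive equilibrium: 100 − 3q = 10 + 7q → q* = 9, p* = 73.
At the ceiling p = 21, quantity supplied = (21 − 10)/7 = 1.5714.
Willingness to pay at q' = 1.5714: 100 − 3·1.5714 = 95.2858.
Δq = 9 − 1.5714 = 7.4286; wedge = 95.2858 − 21 = 74.2858.
The triangle = ½ × 7.4286 × 74.2858 = £275.92.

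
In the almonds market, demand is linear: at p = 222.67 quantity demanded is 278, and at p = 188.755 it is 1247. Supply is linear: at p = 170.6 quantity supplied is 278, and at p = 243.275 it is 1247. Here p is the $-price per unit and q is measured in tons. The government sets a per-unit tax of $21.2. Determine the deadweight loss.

Demand slope = (188.755 − 222.67)/(1247 − 278) = −0.035, so p = 232.4 − 0.035q.
Supply slope = (243.275 − 170.6)/(1247 − 278) = 0.075, so p = 149.75 + 0.075q.
Competitive equilibrium: 232.4 − 0.035q = 149.75 + 0.075q → q* = 751.3636, p* = 206.1023.
With the tax, the buyer price exceeds the seller price by 21.2: (232.4 − 0.035q) − (149.75 + 0.075q) = 21.2 → q' = 558.6364.
Δq = 751.3636 − 558.6364 = 192.7272; the wedge equals the tax, 21.2.
The triangle = ½ × 192.7272 × 21.2 = $2042.91.

$2042.91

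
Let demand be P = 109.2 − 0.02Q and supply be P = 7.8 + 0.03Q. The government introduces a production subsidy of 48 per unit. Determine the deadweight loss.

23040

Competitive equilibrium: 109.2 − 0.02Q = 7.8 + 0.03Q → Q* = 2028, P* = 68.64.
The subsidy lowers effective supply by 48: P = 0.03Q − 40.2.
New quantity: 109.2 − 0.02Q = 0.03Q − 40.2 → Q' = 2988.
Overproduction ΔQ = 2988 − 2028 = 960; wedge = subsidy = 48.
The triangle = ½ × 960 × 48 = 23040.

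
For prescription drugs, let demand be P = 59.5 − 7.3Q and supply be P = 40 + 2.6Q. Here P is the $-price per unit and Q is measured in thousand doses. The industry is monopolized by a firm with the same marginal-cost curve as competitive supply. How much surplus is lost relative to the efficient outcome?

$3.46 thousand

Competitive equilibrium: 59.5 − 7.3Q = 40 + 2.6Q → Q* = 1.9697, P* = 45.1212.
Marginal revenue: MR = 59.5 − 14.6Q. Set MR = MC: 59.5 − 14.6Q = 40 + 2.6Q → Q_m = 1.1337.
Price P_m = 59.5 − 7.3·1.1337 = 51.224; MC(Q_m) = 40 + 2.6·1.1337 = 42.9476.
Competitive Q* = 1.9697, so ΔQ = 0.836; wedge = 51.224 − 42.9476 = 8.2764.
Deadweight loss = ½ × 0.836 × 8.2764 = $3.46 thousand.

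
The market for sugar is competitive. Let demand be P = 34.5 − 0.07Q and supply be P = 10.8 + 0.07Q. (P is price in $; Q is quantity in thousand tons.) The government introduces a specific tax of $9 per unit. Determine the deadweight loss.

Competitive equilibrium: 34.5 − 0.07Q = 10.8 + 0.07Q → Q* = 169.2857, P* = 22.65.
With the tax, the buyer price exceeds the seller price by 9: (34.5 − 0.07Q) − (10.8 + 0.07Q) = 9 → Q' = 105.
ΔQ = 169.2857 − 105 = 64.2857; the wedge equals the tax, 9.
Welfare loss = ½ × 64.2857 × 9 = $289.29 thousand.

$289.29 thousand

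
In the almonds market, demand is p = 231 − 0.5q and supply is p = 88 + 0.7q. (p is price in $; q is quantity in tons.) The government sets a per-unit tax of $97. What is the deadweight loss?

Competitive equilibrium: 231 − 0.5q = 88 + 0.7q → q* = 119.1667, p* = 171.4167.
With the tax, the buyer price exceeds the seller price by 97: (231 − 0.5q) − (88 + 0.7q) = 97 → q' = 38.3333.
Δq = 119.1667 − 38.3333 = 80.8334; the wedge equals the tax, 97.
The triangle = ½ × 80.8334 × 97 = $3920.42.

$3920.42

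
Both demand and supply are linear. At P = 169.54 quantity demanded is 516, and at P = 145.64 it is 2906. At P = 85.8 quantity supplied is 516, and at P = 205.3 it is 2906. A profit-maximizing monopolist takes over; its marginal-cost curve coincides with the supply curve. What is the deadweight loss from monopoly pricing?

Demand slope = (145.64 − 169.54)/(2906 − 516) = −0.01, so P = 174.7 − 0.01Q.
Supply slope = (205.3 − 85.8)/(2906 − 516) = 0.05, so P = 60 + 0.05Q.
Competitive equilibrium: 174.7 − 0.01Q = 60 + 0.05Q → Q* = 1911.6667, P* = 155.5833.
Marginal revenue: MR = 174.7 − 0.02Q. Set MR = MC: 174.7 − 0.02Q = 60 + 0.05Q → Q_m = 1638.5714.
Price P_m = 174.7 − 0.01·1638.5714 = 158.3143; MC(Q_m) = 60 + 0.05·1638.5714 = 141.9286.
Competitive Q* = 1911.6667, so ΔQ = 273.0953; wedge = 158.3143 − 141.9286 = 16.3857.
Welfare loss = ½ × 273.0953 × 16.3857 = 2237.43.

2237.43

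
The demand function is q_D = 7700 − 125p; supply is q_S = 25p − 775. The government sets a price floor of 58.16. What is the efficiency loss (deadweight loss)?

1033.35

In inverse form: demand p = 61.6 − 0.008q, supply p = 31 + 0.04q.
Competitive equilibrium: 61.6 − 0.008q = 31 + 0.04q → q* = 637.5, p* = 56.5.
At the floor p = 58.16, quantity demanded = (61.6 − 58.16)/0.008 = 430.
Sellers' marginal cost at q' = 430: 31 + 0.04·430 = 48.2.
Δq = 637.5 − 430 = 207.5; wedge = 58.16 − 48.2 = 9.96.
The triangle = ½ × 207.5 × 9.96 = 1033.35.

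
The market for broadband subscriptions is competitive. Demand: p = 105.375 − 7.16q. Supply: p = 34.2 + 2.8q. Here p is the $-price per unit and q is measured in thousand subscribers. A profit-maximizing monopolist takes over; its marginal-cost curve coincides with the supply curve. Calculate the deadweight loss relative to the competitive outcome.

Competitive equilibrium: 105.375 − 7.16q = 34.2 + 2.8q → q* = 7.1461, p* = 54.209.
Marginal revenue: MR = 105.375 − 14.32q. Set MR = MC: 105.375 − 14.32q = 34.2 + 2.8q → q_m = 4.1574.
Price p_m = 105.375 − 7.16·4.1574 = 75.608; MC(q_m) = 34.2 + 2.8·4.1574 = 45.8407.
Competitive q* = 7.1461, so Δq = 2.9887; wedge = 75.608 − 45.8407 = 29.7673.
DWL = ½ × 2.9887 × 29.7673 = $44.48 thousand.

$44.48 thousand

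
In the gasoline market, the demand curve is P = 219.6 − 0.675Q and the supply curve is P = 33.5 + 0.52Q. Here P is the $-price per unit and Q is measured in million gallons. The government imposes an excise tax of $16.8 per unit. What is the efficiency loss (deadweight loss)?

$118.09 million

Competitive equilibrium: 219.6 − 0.675Q = 33.5 + 0.52Q → Q* = 155.7322, P* = 114.4808.
With the tax, the buyer price exceeds the seller price by 16.8: (219.6 − 0.675Q) − (33.5 + 0.52Q) = 16.8 → Q' = 141.6736.
ΔQ = 155.7322 − 141.6736 = 14.0586; the wedge equals the tax, 16.8.
Welfare loss = ½ × 14.0586 × 16.8 = $118.09 million.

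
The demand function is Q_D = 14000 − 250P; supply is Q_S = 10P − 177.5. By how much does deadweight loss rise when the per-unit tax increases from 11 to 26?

In inverse form: demand P = 56 − 0.004Q, supply P = 17.75 + 0.1Q.
Competitive equilibrium: 56 − 0.004Q = 17.75 + 0.1Q → Q* = 367.7885, P* = 54.5288.
For a per-unit tax t: ΔQ = t/0.104, so DWL = ½·t·(t/0.104) = t²/0.208.
At t = 11: DWL = 581.731. At t = 26: DWL = 3250.
Increase = 3250 − 581.731 = 2668.27.

2668.27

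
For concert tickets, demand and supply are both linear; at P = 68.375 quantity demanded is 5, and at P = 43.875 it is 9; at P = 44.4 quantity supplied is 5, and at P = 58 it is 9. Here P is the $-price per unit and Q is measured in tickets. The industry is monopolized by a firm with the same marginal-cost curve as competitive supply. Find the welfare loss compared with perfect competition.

Demand slope = (43.875 − 68.375)/(9 − 5) = −6.125, so P = 99 − 6.125Q.
Supply slope = (58 − 44.4)/(9 − 5) = 3.4, so P = 27.4 + 3.4Q.
Competitive equilibrium: 99 − 6.125Q = 27.4 + 3.4Q → Q* = 7.5171, P* = 52.958.
Marginal revenue: MR = 99 − 12.25Q. Set MR = MC: 99 − 12.25Q = 27.4 + 3.4Q → Q_m = 4.5751.
Price P_m = 99 − 6.125·4.5751 = 70.9775; MC(Q_m) = 27.4 + 3.4·4.5751 = 42.9553.
Competitive Q* = 7.5171, so ΔQ = 2.942; wedge = 70.9775 − 42.9553 = 28.0222.
Welfare loss = ½ × 2.942 × 28.0222 = $41.22.

$41.22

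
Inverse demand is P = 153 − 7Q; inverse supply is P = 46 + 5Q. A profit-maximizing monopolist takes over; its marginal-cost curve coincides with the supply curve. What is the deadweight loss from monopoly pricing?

Competitive equilibrium: 153 − 7Q = 46 + 5Q → Q* = 8.9167, P* = 90.5833.
Marginal revenue: MR = 153 − 14Q. Set MR = MC: 153 − 14Q = 46 + 5Q → Q_m = 5.6316.
Price P_m = 153 − 7·5.6316 = 113.5788; MC(Q_m) = 46 + 5·5.6316 = 74.158.
Competitive Q* = 8.9167, so ΔQ = 3.2851; wedge = 113.5788 − 74.158 = 39.4208.
Welfare loss = ½ × 3.2851 × 39.4208 = 64.75.

64.75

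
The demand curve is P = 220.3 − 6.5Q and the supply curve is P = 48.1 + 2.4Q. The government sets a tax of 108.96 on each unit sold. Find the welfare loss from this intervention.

Competitive equilibrium: 220.3 − 6.5Q = 48.1 + 2.4Q → Q* = 19.3483, P* = 94.536.
With the tax, the buyer price exceeds the seller price by 108.96: (220.3 − 6.5Q) − (48.1 + 2.4Q) = 108.96 → Q' = 7.1056.
ΔQ = 19.3483 − 7.1056 = 12.2427; the wedge equals the tax, 108.96.
Deadweight loss = ½ × 12.2427 × 108.96 = 666.98.

666.98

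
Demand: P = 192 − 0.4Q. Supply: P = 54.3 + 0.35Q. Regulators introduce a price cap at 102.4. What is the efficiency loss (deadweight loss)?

Competitive equilibrium: 192 − 0.4Q = 54.3 + 0.35Q → Q* = 183.6, P* = 118.56.
At the ceiling P = 102.4, quantity supplied = (102.4 − 54.3)/0.35 = 137.4286.
Willingness to pay at Q' = 137.4286: 192 − 0.4·137.4286 = 137.0286.
ΔQ = 183.6 − 137.4286 = 46.1714; wedge = 137.0286 − 102.4 = 34.6286.
Welfare loss = ½ × 46.1714 × 34.6286 = 799.43.

799.43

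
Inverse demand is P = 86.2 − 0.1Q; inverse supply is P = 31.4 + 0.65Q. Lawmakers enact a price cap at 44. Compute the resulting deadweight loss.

Competitive equilibrium: 86.2 − 0.1Q = 31.4 + 0.65Q → Q* = 73.0667, P* = 78.8933.
At the ceiling P = 44, quantity supplied = (44 − 31.4)/0.65 = 19.3846.
Willingness to pay at Q' = 19.3846: 86.2 − 0.1·19.3846 = 84.2615.
ΔQ = 73.0667 − 19.3846 = 53.6821; wedge = 84.2615 − 44 = 40.2615.
The triangle = ½ × 53.6821 × 40.2615 = 1080.66.

1080.66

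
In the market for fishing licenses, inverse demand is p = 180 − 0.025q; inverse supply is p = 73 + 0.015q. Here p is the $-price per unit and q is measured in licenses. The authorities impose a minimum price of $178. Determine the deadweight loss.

Competitive equilibrium: 180 − 0.025q = 73 + 0.015q → q* = 2675, p* = 113.125.
At the floor p = 178, quantity demanded = (180 − 178)/0.025 = 80.
Sellers' marginal cost at q' = 80: 73 + 0.015·80 = 74.2.
Δq = 2675 − 80 = 2595; wedge = 178 − 74.2 = 103.8.
Deadweight loss = ½ × 2595 × 103.8 = $134680.50.

$134680.50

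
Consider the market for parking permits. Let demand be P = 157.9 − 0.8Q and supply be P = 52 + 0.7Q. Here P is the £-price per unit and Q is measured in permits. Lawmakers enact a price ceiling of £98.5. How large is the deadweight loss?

£13.05

Competitive equilibrium: 157.9 − 0.8Q = 52 + 0.7Q → Q* = 70.6, P* = 101.42.
At the ceiling P = 98.5, quantity supplied = (98.5 − 52)/0.7 = 66.4286.
Willingness to pay at Q' = 66.4286: 157.9 − 0.8·66.4286 = 104.7571.
ΔQ = 70.6 − 66.4286 = 4.1714; wedge = 104.7571 − 98.5 = 6.2571.
DWL = ½ × 4.1714 × 6.2571 = £13.05.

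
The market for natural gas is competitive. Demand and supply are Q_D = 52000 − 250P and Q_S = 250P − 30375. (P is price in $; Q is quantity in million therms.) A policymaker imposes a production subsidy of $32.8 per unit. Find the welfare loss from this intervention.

In inverse form: demand P = 208 − 0.004Q, supply P = 121.5 + 0.004Q.
Competitive equilibrium: 208 − 0.004Q = 121.5 + 0.004Q → Q* = 10812.5, P* = 164.75.
The subsidy lowers effective supply by 32.8: P = 88.7 + 0.004Q.
New quantity: 208 − 0.004Q = 88.7 + 0.004Q → Q' = 14912.5.
Overproduction ΔQ = 14912.5 − 10812.5 = 4100; wedge = subsidy = 32.8.
Deadweight loss = ½ × 4100 × 32.8 = $67240 million.

$67240 million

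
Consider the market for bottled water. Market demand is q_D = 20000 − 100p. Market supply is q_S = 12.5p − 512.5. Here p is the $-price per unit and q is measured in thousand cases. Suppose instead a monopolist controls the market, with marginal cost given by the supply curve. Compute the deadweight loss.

In inverse form: demand p = 200 − 0.01q, supply p = 41 + 0.08q.
Competitive equilibrium: 200 − 0.01q = 41 + 0.08q → q* = 1766.6667, p* = 182.3333.
Marginal revenue: MR = 200 − 0.02q. Set MR = MC: 200 − 0.02q = 41 + 0.08q → q_m = 1590.
Price p_m = 200 − 0.01·1590 = 184.1; MC(q_m) = 41 + 0.08·1590 = 168.2.
Competitive q* = 1766.6667, so Δq = 176.6667; wedge = 184.1 − 168.2 = 15.9.
DWL = ½ × 176.6667 × 15.9 = $1404.50 thousand.

$1404.50 thousand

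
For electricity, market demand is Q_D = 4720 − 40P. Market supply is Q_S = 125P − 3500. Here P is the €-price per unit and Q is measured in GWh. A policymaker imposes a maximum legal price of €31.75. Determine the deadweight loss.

€84165.26

In inverse form: demand P = 118 − 0.025Q, supply P = 28 + 0.008Q.
Competitive equilibrium: 118 − 0.025Q = 28 + 0.008Q → Q* = 2727.27273, P* = 49.81818.
At the ceiling P = 31.75, quantity supplied = (31.75 − 28)/0.008 = 468.75.
Willingness to pay at Q' = 468.75: 118 − 0.025·468.75 = 106.28125.
ΔQ = 2727.27273 − 468.75 = 2258.52273; wedge = 106.28125 − 31.75 = 74.53125.
DWL = ½ × 2258.52273 × 74.53125 = €84165.26.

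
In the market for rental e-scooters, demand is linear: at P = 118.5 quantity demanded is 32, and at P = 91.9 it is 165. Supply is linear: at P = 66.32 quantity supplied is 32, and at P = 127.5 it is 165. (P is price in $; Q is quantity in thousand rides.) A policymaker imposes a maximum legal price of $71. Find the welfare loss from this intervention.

Demand slope = (91.9 − 118.5)/(165 − 32) = −0.2, so P = 124.9 − 0.2Q.
Supply slope = (127.5 − 66.32)/(165 − 32) = 0.46, so P = 51.6 + 0.46Q.
Competitive equilibrium: 124.9 − 0.2Q = 51.6 + 0.46Q → Q* = 111.0606, P* = 102.6879.
At the ceiling P = 71, quantity supplied = (71 − 51.6)/0.46 = 42.1739.
Willingness to pay at Q' = 42.1739: 124.9 − 0.2·42.1739 = 116.4652.
ΔQ = 111.0606 − 42.1739 = 68.8867; wedge = 116.4652 − 71 = 45.4652.
Welfare loss = ½ × 68.8867 × 45.4652 = $1565.97 thousand.

$1565.97 thousand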